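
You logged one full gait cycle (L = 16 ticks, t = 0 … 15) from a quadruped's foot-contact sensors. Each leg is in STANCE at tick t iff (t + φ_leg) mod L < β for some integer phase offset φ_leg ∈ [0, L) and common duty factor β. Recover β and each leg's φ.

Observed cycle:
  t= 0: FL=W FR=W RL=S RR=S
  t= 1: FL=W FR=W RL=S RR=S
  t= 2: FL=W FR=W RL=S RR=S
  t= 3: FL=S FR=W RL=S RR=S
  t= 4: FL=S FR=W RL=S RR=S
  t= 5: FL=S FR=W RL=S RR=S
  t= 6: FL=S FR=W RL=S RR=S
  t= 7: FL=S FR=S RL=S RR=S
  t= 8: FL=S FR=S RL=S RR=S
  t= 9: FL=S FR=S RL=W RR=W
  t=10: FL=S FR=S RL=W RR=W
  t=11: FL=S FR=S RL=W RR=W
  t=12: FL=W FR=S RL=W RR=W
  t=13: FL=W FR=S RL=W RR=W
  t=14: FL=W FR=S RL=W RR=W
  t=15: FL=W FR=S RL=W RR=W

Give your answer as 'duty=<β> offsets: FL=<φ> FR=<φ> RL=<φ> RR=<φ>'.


duty=9 offsets: FL=13 FR=9 RL=0 RR=0

duty β = stance ticks per leg = 9
FL: stance ticks = 9; W→S at t=3 → φ=13
FR: stance ticks = 9; W→S at t=7 → φ=9
RL: stance ticks = 9; W→S at t=0 → φ=0
RR: stance ticks = 9; W→S at t=0 → φ=0


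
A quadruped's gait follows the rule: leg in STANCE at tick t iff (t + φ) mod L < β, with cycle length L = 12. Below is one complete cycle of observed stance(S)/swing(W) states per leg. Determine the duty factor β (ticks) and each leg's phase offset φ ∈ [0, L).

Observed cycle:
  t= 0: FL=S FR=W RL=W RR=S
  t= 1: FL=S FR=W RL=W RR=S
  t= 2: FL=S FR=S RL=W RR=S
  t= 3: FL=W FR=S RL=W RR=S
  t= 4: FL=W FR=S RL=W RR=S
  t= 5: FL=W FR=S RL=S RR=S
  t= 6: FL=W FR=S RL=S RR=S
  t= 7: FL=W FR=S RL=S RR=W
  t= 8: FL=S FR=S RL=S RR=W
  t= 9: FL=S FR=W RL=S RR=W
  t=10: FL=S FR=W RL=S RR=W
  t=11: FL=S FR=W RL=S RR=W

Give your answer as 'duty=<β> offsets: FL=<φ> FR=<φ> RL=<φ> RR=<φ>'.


duty=7 offsets: FL=4 FR=10 RL=7 RR=0

duty β = stance ticks per leg = 7
FL: stance ticks = 7; W→S at t=8 → φ=4
FR: stance ticks = 7; W→S at t=2 → φ=10
RL: stance ticks = 7; W→S at t=5 → φ=7
RR: stance ticks = 7; W→S at t=0 → φ=0


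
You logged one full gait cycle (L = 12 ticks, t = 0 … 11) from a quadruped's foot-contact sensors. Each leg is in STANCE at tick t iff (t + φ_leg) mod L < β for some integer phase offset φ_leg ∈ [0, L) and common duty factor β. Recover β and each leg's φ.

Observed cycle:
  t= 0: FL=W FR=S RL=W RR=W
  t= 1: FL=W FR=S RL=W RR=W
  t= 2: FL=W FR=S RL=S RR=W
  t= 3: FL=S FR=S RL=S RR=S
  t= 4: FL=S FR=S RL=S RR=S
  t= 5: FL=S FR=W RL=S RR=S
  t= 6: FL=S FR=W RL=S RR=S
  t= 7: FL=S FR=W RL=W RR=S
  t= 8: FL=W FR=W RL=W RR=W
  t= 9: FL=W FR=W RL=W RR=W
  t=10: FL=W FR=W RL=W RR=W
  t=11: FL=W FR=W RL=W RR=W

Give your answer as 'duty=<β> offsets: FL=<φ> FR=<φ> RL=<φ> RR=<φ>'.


duty=5 offsets: FL=9 FR=0 RL=10 RR=9

duty β = stance ticks per leg = 5
FL: stance ticks = 5; W→S at t=3 → φ=9
FR: stance ticks = 5; W→S at t=0 → φ=0
RL: stance ticks = 5; W→S at t=2 → φ=10
RR: stance ticks = 5; W→S at t=3 → φ=9


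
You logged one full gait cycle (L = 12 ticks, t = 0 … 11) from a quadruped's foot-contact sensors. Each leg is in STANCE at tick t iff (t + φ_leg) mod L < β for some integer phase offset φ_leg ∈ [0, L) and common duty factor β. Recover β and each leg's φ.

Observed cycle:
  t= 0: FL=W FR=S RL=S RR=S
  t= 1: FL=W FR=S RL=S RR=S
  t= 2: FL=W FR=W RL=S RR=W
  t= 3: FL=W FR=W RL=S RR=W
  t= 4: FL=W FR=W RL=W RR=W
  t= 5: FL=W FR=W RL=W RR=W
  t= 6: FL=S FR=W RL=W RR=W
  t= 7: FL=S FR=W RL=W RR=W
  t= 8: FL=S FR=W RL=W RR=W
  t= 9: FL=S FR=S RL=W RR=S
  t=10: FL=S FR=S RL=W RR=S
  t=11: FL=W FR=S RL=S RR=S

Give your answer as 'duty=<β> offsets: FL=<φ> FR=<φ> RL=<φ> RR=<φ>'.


duty β = stance ticks per leg = 5
FL: stance ticks = 5; W→S at t=6 → φ=6
FR: stance ticks = 5; W→S at t=9 → φ=3
RL: stance ticks = 5; W→S at t=11 → φ=1
RR: stance ticks = 5; W→S at t=9 → φ=3

duty=5 offsets: FL=6 FR=3 RL=1 RR=3


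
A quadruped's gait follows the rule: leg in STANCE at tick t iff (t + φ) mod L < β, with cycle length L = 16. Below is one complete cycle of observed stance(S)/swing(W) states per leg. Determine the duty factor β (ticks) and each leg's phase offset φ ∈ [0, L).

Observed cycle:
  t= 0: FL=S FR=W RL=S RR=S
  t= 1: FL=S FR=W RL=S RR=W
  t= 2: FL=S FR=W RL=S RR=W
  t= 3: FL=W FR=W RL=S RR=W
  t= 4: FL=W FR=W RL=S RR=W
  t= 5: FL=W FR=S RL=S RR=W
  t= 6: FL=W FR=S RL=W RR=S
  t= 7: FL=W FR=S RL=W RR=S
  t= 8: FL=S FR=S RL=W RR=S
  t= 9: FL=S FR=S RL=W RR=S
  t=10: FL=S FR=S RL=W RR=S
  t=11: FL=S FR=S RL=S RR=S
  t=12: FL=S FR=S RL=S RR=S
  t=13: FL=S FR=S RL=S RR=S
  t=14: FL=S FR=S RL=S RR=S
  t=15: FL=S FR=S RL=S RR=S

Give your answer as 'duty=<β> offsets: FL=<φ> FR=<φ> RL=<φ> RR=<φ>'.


duty=11 offsets: FL=8 FR=11 RL=5 RR=10

duty β = stance ticks per leg = 11
FL: stance ticks = 11; W→S at t=8 → φ=8
FR: stance ticks = 11; W→S at t=5 → φ=11
RL: stance ticks = 11; W→S at t=11 → φ=5
RR: stance ticks = 11; W→S at t=6 → φ=10


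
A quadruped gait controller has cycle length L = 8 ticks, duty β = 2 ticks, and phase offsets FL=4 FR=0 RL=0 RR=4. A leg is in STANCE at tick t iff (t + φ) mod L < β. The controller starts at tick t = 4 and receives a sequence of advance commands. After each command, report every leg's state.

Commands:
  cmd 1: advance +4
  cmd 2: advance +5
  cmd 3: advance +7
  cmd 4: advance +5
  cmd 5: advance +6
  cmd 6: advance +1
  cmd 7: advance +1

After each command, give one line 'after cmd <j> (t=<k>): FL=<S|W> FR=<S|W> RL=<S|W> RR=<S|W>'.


start t=4: FL=S FR=W RL=W RR=S
cmd 1: advance +4 → t=8, phase=(4,0,0,4) → FL=W FR=S RL=S RR=W
cmd 2: advance +5 → t=13, phase=(1,5,5,1) → FL=S FR=W RL=W RR=S
cmd 3: advance +7 → t=20, phase=(0,4,4,0) → FL=S FR=W RL=W RR=S
cmd 4: advance +5 → t=25, phase=(5,1,1,5) → FL=W FR=S RL=S RR=W
cmd 5: advance +6 → t=31, phase=(3,7,7,3) → FL=W FR=W RL=W RR=W
cmd 6: advance +1 → t=32, phase=(4,0,0,4) → FL=W FR=S RL=S RR=W
cmd 7: advance +1 → t=33, phase=(5,1,1,5) → FL=W FR=S RL=S RR=W

after cmd 1 (t=8): FL=W FR=S RL=S RR=W
after cmd 2 (t=13): FL=S FR=W RL=W RR=S
after cmd 3 (t=20): FL=S FR=W RL=W RR=S
after cmd 4 (t=25): FL=W FR=S RL=S RR=W
after cmd 5 (t=31): FL=W FR=W RL=W RR=W
after cmd 6 (t=32): FL=W FR=S RL=S RR=W
after cmd 7 (t=33): FL=W FR=S RL=S RR=W


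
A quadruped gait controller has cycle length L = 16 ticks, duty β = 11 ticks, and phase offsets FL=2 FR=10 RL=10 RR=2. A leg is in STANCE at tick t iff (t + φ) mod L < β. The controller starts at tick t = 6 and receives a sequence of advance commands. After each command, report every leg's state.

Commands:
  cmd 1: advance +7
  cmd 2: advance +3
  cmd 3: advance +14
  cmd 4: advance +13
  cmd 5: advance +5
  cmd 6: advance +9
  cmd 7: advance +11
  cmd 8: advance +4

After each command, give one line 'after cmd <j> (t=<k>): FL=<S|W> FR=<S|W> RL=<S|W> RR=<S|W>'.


start t=6: FL=S FR=S RL=S RR=S
cmd 1: advance +7 → t=13, phase=(15,7,7,15) → FL=W FR=S RL=S RR=W
cmd 2: advance +3 → t=16, phase=(2,10,10,2) → FL=S FR=S RL=S RR=S
cmd 3: advance +14 → t=30, phase=(0,8,8,0) → FL=S FR=S RL=S RR=S
cmd 4: advance +13 → t=43, phase=(13,5,5,13) → FL=W FR=S RL=S RR=W
cmd 5: advance +5 → t=48, phase=(2,10,10,2) → FL=S FR=S RL=S RR=S
cmd 6: advance +9 → t=57, phase=(11,3,3,11) → FL=W FR=S RL=S RR=W
cmd 7: advance +11 → t=68, phase=(6,14,14,6) → FL=S FR=W RL=W RR=S
cmd 8: advance +4 → t=72, phase=(10,2,2,10) → FL=S FR=S RL=S RR=S

after cmd 1 (t=13): FL=W FR=S RL=S RR=W
after cmd 2 (t=16): FL=S FR=S RL=S RR=S
after cmd 3 (t=30): FL=S FR=S RL=S RR=S
after cmd 4 (t=43): FL=W FR=S RL=S RR=W
after cmd 5 (t=48): FL=S FR=S RL=S RR=S
after cmd 6 (t=57): FL=W FR=S RL=S RR=W
after cmd 7 (t=68): FL=S FR=W RL=W RR=S
after cmd 8 (t=72): FL=S FR=S RL=S RR=S


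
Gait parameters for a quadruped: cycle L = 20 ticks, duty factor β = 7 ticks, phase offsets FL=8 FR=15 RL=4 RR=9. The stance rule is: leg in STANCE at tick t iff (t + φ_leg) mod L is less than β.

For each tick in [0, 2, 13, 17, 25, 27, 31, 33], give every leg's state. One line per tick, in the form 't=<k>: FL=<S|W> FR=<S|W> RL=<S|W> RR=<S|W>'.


t=0: phase=(8,15,4,9) vs β=7 → FL=W FR=W RL=S RR=W
t=2: phase=(10,17,6,11) vs β=7 → FL=W FR=W RL=S RR=W
t=13: phase=(1,8,17,2) vs β=7 → FL=S FR=W RL=W RR=S
t=17: phase=(5,12,1,6) vs β=7 → FL=S FR=W RL=S RR=S
t=25: phase=(13,0,9,14) vs β=7 → FL=W FR=S RL=W RR=W
t=27: phase=(15,2,11,16) vs β=7 → FL=W FR=S RL=W RR=W
t=31: phase=(19,6,15,0) vs β=7 → FL=W FR=S RL=W RR=S
t=33: phase=(1,8,17,2) vs β=7 → FL=S FR=W RL=W RR=S

t=0: FL=W FR=W RL=S RR=W
t=2: FL=W FR=W RL=S RR=W
t=13: FL=S FR=W RL=W RR=S
t=17: FL=S FR=W RL=S RR=S
t=25: FL=W FR=S RL=W RR=W
t=27: FL=W FR=S RL=W RR=W
t=31: FL=W FR=S RL=W RR=S
t=33: FL=S FR=W RL=W RR=S


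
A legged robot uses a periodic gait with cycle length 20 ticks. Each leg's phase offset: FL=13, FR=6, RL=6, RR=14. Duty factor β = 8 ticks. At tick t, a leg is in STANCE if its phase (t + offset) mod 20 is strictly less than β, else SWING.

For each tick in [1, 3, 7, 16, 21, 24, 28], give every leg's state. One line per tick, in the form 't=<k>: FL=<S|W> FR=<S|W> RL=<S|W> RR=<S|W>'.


t=1: FL=W FR=S RL=S RR=W
t=3: FL=W FR=W RL=W RR=W
t=7: FL=S FR=W RL=W RR=S
t=16: FL=W FR=S RL=S RR=W
t=21: FL=W FR=S RL=S RR=W
t=24: FL=W FR=W RL=W RR=W
t=28: FL=S FR=W RL=W RR=S

t=1: phase=(14,7,7,15) vs β=8 → FL=W FR=S RL=S RR=W
t=3: phase=(16,9,9,17) vs β=8 → FL=W FR=W RL=W RR=W
t=7: phase=(0,13,13,1) vs β=8 → FL=S FR=W RL=W RR=S
t=16: phase=(9,2,2,10) vs β=8 → FL=W FR=S RL=S RR=W
t=21: phase=(14,7,7,15) vs β=8 → FL=W FR=S RL=S RR=W
t=24: phase=(17,10,10,18) vs β=8 → FL=W FR=W RL=W RR=W
t=28: phase=(1,14,14,2) vs β=8 → FL=S FR=W RL=W RR=S


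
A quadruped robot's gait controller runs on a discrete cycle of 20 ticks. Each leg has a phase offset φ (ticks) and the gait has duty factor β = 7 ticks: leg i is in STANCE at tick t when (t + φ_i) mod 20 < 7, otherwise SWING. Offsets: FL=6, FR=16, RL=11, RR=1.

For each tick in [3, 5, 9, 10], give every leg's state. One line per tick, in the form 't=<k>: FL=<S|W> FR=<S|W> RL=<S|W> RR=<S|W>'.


t=3: FL=W FR=W RL=W RR=S
t=5: FL=W FR=S RL=W RR=S
t=9: FL=W FR=S RL=S RR=W
t=10: FL=W FR=S RL=S RR=W

t=3: phase=(9,19,14,4) vs β=7 → FL=W FR=W RL=W RR=S
t=5: phase=(11,1,16,6) vs β=7 → FL=W FR=S RL=W RR=S
t=9: phase=(15,5,0,10) vs β=7 → FL=W FR=S RL=S RR=W
t=10: phase=(16,6,1,11) vs β=7 → FL=W FR=S RL=S RR=W


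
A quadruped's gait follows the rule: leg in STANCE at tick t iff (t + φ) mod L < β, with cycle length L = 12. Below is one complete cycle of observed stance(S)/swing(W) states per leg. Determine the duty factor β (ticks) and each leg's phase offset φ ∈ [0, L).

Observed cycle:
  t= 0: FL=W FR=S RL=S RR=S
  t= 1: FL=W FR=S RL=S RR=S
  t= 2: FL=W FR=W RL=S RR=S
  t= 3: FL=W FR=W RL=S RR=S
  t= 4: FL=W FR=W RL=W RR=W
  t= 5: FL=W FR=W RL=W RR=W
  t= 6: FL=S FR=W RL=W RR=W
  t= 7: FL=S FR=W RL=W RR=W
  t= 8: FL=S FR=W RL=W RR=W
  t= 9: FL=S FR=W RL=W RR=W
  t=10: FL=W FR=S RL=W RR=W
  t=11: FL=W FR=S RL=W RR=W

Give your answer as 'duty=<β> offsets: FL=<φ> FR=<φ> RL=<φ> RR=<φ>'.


duty=4 offsets: FL=6 FR=2 RL=0 RR=0

duty β = stance ticks per leg = 4
FL: stance ticks = 4; W→S at t=6 → φ=6
FR: stance ticks = 4; W→S at t=10 → φ=2
RL: stance ticks = 4; W→S at t=0 → φ=0
RR: stance ticks = 4; W→S at t=0 → φ=0


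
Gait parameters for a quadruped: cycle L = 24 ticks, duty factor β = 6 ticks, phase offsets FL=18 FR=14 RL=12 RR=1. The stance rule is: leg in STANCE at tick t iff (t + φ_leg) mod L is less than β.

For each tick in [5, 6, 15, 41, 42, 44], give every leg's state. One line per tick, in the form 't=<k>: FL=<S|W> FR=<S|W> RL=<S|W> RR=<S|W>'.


t=5: phase=(23,19,17,6) vs β=6 → FL=W FR=W RL=W RR=W
t=6: phase=(0,20,18,7) vs β=6 → FL=S FR=W RL=W RR=W
t=15: phase=(9,5,3,16) vs β=6 → FL=W FR=S RL=S RR=W
t=41: phase=(11,7,5,18) vs β=6 → FL=W FR=W RL=S RR=W
t=42: phase=(12,8,6,19) vs β=6 → FL=W FR=W RL=W RR=W
t=44: phase=(14,10,8,21) vs β=6 → FL=W FR=W RL=W RR=W

t=5: FL=W FR=W RL=W RR=W
t=6: FL=S FR=W RL=W RR=W
t=15: FL=W FR=S RL=S RR=W
t=41: FL=W FR=W RL=S RR=W
t=42: FL=W FR=W RL=W RR=W
t=44: FL=W FR=W RL=W RR=W


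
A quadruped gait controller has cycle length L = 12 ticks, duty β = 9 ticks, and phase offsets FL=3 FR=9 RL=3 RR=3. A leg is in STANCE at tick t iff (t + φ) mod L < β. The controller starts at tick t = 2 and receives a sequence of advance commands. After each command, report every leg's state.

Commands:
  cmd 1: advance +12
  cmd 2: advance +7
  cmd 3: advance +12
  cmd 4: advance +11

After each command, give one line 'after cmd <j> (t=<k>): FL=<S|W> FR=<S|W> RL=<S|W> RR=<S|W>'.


after cmd 1 (t=14): FL=S FR=W RL=S RR=S
after cmd 2 (t=21): FL=S FR=S RL=S RR=S
after cmd 3 (t=33): FL=S FR=S RL=S RR=S
after cmd 4 (t=44): FL=W FR=S RL=W RR=W

start t=2: FL=S FR=W RL=S RR=S
cmd 1: advance +12 → t=14, phase=(5,11,5,5) → FL=S FR=W RL=S RR=S
cmd 2: advance +7 → t=21, phase=(0,6,0,0) → FL=S FR=S RL=S RR=S
cmd 3: advance +12 → t=33, phase=(0,6,0,0) → FL=S FR=S RL=S RR=S
cmd 4: advance +11 → t=44, phase=(11,5,11,11) → FL=W FR=S RL=W RR=W


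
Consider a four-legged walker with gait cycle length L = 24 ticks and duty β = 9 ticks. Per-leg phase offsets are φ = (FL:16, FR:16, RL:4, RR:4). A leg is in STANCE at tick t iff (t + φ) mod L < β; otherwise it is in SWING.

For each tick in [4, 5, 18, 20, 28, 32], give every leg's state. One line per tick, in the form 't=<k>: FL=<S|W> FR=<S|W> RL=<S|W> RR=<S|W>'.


t=4: phase=(20,20,8,8) vs β=9 → FL=W FR=W RL=S RR=S
t=5: phase=(21,21,9,9) vs β=9 → FL=W FR=W RL=W RR=W
t=18: phase=(10,10,22,22) vs β=9 → FL=W FR=W RL=W RR=W
t=20: phase=(12,12,0,0) vs β=9 → FL=W FR=W RL=S RR=S
t=28: phase=(20,20,8,8) vs β=9 → FL=W FR=W RL=S RR=S
t=32: phase=(0,0,12,12) vs β=9 → FL=S FR=S RL=W RR=W

t=4: FL=W FR=W RL=S RR=S
t=5: FL=W FR=W RL=W RR=W
t=18: FL=W FR=W RL=W RR=W
t=20: FL=W FR=W RL=S RR=S
t=28: FL=W FR=W RL=S RR=S
t=32: FL=S FR=S RL=W RR=W


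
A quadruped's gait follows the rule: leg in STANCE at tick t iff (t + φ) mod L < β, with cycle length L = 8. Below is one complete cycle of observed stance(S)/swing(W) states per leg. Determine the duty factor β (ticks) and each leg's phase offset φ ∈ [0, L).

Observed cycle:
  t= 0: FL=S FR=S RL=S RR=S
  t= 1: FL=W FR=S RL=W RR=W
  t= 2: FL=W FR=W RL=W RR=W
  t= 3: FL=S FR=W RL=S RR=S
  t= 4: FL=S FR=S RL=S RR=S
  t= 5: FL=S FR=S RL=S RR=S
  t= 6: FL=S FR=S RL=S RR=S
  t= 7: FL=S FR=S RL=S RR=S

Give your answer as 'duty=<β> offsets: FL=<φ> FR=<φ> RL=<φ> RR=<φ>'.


duty β = stance ticks per leg = 6
FL: stance ticks = 6; W→S at t=3 → φ=5
FR: stance ticks = 6; W→S at t=4 → φ=4
RL: stance ticks = 6; W→S at t=3 → φ=5
RR: stance ticks = 6; W→S at t=3 → φ=5

duty=6 offsets: FL=5 FR=4 RL=5 RR=5


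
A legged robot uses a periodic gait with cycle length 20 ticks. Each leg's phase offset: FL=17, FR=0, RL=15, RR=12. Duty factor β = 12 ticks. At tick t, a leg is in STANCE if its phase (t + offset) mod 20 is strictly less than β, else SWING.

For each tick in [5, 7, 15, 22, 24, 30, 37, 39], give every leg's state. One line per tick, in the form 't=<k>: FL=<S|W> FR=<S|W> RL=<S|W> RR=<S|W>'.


t=5: FL=S FR=S RL=S RR=W
t=7: FL=S FR=S RL=S RR=W
t=15: FL=W FR=W RL=S RR=S
t=22: FL=W FR=S RL=W RR=W
t=24: FL=S FR=S RL=W RR=W
t=30: FL=S FR=S RL=S RR=S
t=37: FL=W FR=W RL=W RR=S
t=39: FL=W FR=W RL=W RR=S

t=5: phase=(2,5,0,17) vs β=12 → FL=S FR=S RL=S RR=W
t=7: phase=(4,7,2,19) vs β=12 → FL=S FR=S RL=S RR=W
t=15: phase=(12,15,10,7) vs β=12 → FL=W FR=W RL=S RR=S
t=22: phase=(19,2,17,14) vs β=12 → FL=W FR=S RL=W RR=W
t=24: phase=(1,4,19,16) vs β=12 → FL=S FR=S RL=W RR=W
t=30: phase=(7,10,5,2) vs β=12 → FL=S FR=S RL=S RR=S
t=37: phase=(14,17,12,9) vs β=12 → FL=W FR=W RL=W RR=S
t=39: phase=(16,19,14,11) vs β=12 → FL=W FR=W RL=W RR=S


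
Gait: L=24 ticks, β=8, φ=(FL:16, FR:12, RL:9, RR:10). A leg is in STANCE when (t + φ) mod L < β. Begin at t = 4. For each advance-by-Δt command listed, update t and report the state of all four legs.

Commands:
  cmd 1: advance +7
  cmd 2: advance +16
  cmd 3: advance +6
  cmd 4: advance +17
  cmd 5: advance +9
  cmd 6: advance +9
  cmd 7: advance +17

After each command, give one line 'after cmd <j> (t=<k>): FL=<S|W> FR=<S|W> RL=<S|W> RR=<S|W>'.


start t=4: FL=W FR=W RL=W RR=W
cmd 1: advance +7 → t=11, phase=(3,23,20,21) → FL=S FR=W RL=W RR=W
cmd 2: advance +16 → t=27, phase=(19,15,12,13) → FL=W FR=W RL=W RR=W
cmd 3: advance +6 → t=33, phase=(1,21,18,19) → FL=S FR=W RL=W RR=W
cmd 4: advance +17 → t=50, phase=(18,14,11,12) → FL=W FR=W RL=W RR=W
cmd 5: advance +9 → t=59, phase=(3,23,20,21) → FL=S FR=W RL=W RR=W
cmd 6: advance +9 → t=68, phase=(12,8,5,6) → FL=W FR=W RL=S RR=S
cmd 7: advance +17 → t=85, phase=(5,1,22,23) → FL=S FR=S RL=W RR=W

after cmd 1 (t=11): FL=S FR=W RL=W RR=W
after cmd 2 (t=27): FL=W FR=W RL=W RR=W
after cmd 3 (t=33): FL=S FR=W RL=W RR=W
after cmd 4 (t=50): FL=W FR=W RL=W RR=W
after cmd 5 (t=59): FL=S FR=W RL=W RR=W
after cmd 6 (t=68): FL=W FR=W RL=S RR=S
after cmd 7 (t=85): FL=S FR=S RL=W RR=W


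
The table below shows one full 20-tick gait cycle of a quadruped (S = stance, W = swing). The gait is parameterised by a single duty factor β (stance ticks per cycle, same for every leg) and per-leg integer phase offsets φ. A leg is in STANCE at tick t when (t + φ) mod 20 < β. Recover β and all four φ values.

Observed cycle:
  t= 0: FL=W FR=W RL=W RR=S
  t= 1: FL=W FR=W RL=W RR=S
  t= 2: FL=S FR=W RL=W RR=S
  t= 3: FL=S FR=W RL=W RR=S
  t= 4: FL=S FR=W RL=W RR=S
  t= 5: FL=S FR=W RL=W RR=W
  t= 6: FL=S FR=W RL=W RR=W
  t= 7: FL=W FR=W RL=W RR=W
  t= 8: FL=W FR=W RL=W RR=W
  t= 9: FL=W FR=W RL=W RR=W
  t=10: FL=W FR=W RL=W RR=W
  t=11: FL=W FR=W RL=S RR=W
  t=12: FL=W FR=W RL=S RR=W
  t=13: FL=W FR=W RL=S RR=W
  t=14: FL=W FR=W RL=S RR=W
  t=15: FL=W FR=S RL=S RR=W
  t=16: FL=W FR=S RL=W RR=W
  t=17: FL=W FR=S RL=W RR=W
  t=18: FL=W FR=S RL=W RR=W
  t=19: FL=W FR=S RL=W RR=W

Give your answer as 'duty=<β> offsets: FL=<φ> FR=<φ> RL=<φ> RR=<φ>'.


duty=5 offsets: FL=18 FR=5 RL=9 RR=0

duty β = stance ticks per leg = 5
FL: stance ticks = 5; W→S at t=2 → φ=18
FR: stance ticks = 5; W→S at t=15 → φ=5
RL: stance ticks = 5; W→S at t=11 → φ=9
RR: stance ticks = 5; W→S at t=0 → φ=0


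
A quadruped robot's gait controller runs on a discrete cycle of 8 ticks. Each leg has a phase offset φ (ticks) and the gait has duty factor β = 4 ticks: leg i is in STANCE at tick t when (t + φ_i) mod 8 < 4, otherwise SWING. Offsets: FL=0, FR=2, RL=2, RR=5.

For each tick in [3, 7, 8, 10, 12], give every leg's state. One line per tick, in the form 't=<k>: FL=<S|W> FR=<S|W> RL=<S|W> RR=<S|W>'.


t=3: FL=S FR=W RL=W RR=S
t=7: FL=W FR=S RL=S RR=W
t=8: FL=S FR=S RL=S RR=W
t=10: FL=S FR=W RL=W RR=W
t=12: FL=W FR=W RL=W RR=S

t=3: phase=(3,5,5,0) vs β=4 → FL=S FR=W RL=W RR=S
t=7: phase=(7,1,1,4) vs β=4 → FL=W FR=S RL=S RR=W
t=8: phase=(0,2,2,5) vs β=4 → FL=S FR=S RL=S RR=W
t=10: phase=(2,4,4,7) vs β=4 → FL=S FR=W RL=W RR=W
t=12: phase=(4,6,6,1) vs β=4 → FL=W FR=W RL=W RR=S


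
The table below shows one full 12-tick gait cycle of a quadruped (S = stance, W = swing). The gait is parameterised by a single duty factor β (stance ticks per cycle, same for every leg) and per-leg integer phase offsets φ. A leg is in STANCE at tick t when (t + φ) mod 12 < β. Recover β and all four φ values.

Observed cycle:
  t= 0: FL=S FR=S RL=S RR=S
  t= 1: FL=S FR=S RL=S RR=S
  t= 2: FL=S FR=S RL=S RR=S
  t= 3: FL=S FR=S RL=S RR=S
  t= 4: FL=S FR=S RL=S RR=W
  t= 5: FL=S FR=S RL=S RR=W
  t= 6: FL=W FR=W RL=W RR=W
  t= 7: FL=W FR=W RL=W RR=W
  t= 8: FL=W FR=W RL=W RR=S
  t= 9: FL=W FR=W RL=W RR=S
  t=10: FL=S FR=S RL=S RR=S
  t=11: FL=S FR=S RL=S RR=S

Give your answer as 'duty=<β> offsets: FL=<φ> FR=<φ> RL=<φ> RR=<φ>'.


duty=8 offsets: FL=2 FR=2 RL=2 RR=4

duty β = stance ticks per leg = 8
FL: stance ticks = 8; W→S at t=10 → φ=2
FR: stance ticks = 8; W→S at t=10 → φ=2
RL: stance ticks = 8; W→S at t=10 → φ=2
RR: stance ticks = 8; W→S at t=8 → φ=4


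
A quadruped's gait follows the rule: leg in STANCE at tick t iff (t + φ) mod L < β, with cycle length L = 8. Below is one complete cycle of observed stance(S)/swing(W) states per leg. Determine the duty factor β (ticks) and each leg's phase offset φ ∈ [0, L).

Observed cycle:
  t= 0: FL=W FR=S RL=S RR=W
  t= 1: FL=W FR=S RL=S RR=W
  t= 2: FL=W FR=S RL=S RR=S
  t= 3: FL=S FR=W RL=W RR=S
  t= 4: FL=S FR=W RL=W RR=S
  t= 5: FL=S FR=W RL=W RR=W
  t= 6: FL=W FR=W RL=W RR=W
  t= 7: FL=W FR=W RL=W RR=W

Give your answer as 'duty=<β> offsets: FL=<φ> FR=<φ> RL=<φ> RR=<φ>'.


duty=3 offsets: FL=5 FR=0 RL=0 RR=6

duty β = stance ticks per leg = 3
FL: stance ticks = 3; W→S at t=3 → φ=5
FR: stance ticks = 3; W→S at t=0 → φ=0
RL: stance ticks = 3; W→S at t=0 → φ=0
RR: stance ticks = 3; W→S at t=2 → φ=6


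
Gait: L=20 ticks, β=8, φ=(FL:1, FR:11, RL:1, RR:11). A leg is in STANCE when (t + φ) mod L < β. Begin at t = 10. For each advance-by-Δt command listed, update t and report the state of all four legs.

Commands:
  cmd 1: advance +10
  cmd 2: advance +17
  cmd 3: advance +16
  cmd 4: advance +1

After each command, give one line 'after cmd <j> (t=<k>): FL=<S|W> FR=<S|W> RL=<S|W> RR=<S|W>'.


start t=10: FL=W FR=S RL=W RR=S
cmd 1: advance +10 → t=20, phase=(1,11,1,11) → FL=S FR=W RL=S RR=W
cmd 2: advance +17 → t=37, phase=(18,8,18,8) → FL=W FR=W RL=W RR=W
cmd 3: advance +16 → t=53, phase=(14,4,14,4) → FL=W FR=S RL=W RR=S
cmd 4: advance +1 → t=54, phase=(15,5,15,5) → FL=W FR=S RL=W RR=S

after cmd 1 (t=20): FL=S FR=W RL=S RR=W
after cmd 2 (t=37): FL=W FR=W RL=W RR=W
after cmd 3 (t=53): FL=W FR=S RL=W RR=S
after cmd 4 (t=54): FL=W FR=S RL=W RR=S


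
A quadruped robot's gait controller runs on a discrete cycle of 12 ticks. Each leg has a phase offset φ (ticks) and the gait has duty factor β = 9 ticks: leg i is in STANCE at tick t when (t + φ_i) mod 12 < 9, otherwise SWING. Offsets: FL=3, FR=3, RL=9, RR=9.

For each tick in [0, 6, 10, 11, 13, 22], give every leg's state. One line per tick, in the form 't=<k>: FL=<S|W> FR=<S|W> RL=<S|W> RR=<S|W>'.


t=0: phase=(3,3,9,9) vs β=9 → FL=S FR=S RL=W RR=W
t=6: phase=(9,9,3,3) vs β=9 → FL=W FR=W RL=S RR=S
t=10: phase=(1,1,7,7) vs β=9 → FL=S FR=S RL=S RR=S
t=11: phase=(2,2,8,8) vs β=9 → FL=S FR=S RL=S RR=S
t=13: phase=(4,4,10,10) vs β=9 → FL=S FR=S RL=W RR=W
t=22: phase=(1,1,7,7) vs β=9 → FL=S FR=S RL=S RR=S

t=0: FL=S FR=S RL=W RR=W
t=6: FL=W FR=W RL=S RR=S
t=10: FL=S FR=S RL=S RR=S
t=11: FL=S FR=S RL=S RR=S
t=13: FL=S FR=S RL=W RR=W
t=22: FL=S FR=S RL=S RR=S


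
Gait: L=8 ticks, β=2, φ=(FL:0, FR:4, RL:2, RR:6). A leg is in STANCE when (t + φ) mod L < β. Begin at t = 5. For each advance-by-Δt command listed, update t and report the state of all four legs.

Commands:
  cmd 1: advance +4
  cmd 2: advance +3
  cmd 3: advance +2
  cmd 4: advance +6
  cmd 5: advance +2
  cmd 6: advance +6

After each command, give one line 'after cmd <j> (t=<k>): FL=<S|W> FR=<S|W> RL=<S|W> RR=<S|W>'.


after cmd 1 (t=9): FL=S FR=W RL=W RR=W
after cmd 2 (t=12): FL=W FR=S RL=W RR=W
after cmd 3 (t=14): FL=W FR=W RL=S RR=W
after cmd 4 (t=20): FL=W FR=S RL=W RR=W
after cmd 5 (t=22): FL=W FR=W RL=S RR=W
after cmd 6 (t=28): FL=W FR=S RL=W RR=W

start t=5: FL=W FR=S RL=W RR=W
cmd 1: advance +4 → t=9, phase=(1,5,3,7) → FL=S FR=W RL=W RR=W
cmd 2: advance +3 → t=12, phase=(4,0,6,2) → FL=W FR=S RL=W RR=W
cmd 3: advance +2 → t=14, phase=(6,2,0,4) → FL=W FR=W RL=S RR=W
cmd 4: advance +6 → t=20, phase=(4,0,6,2) → FL=W FR=S RL=W RR=W
cmd 5: advance +2 → t=22, phase=(6,2,0,4) → FL=W FR=W RL=S RR=W
cmd 6: advance +6 → t=28, phase=(4,0,6,2) → FL=W FR=S RL=W RR=W


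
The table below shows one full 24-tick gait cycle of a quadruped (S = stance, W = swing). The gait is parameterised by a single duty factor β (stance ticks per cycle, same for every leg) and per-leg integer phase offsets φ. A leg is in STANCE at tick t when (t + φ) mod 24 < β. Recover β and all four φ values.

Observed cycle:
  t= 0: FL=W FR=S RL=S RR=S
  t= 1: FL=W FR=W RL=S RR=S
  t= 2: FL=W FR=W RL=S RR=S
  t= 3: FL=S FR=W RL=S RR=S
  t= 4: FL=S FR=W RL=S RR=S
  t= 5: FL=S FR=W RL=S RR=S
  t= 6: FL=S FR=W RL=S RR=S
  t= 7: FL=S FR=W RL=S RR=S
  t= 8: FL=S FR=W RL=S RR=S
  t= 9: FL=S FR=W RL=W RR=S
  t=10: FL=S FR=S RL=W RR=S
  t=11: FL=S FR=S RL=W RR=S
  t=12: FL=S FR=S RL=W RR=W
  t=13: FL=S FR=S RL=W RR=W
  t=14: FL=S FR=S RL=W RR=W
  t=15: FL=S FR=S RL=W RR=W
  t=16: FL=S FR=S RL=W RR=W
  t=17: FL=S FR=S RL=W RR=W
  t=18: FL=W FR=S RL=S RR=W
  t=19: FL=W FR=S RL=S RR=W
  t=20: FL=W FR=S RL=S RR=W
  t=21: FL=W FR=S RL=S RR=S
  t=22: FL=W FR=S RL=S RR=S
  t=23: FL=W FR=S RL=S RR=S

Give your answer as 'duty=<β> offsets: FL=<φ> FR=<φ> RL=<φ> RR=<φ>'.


duty=15 offsets: FL=21 FR=14 RL=6 RR=3

duty β = stance ticks per leg = 15
FL: stance ticks = 15; W→S at t=3 → φ=21
FR: stance ticks = 15; W→S at t=10 → φ=14
RL: stance ticks = 15; W→S at t=18 → φ=6
RR: stance ticks = 15; W→S at t=21 → φ=3


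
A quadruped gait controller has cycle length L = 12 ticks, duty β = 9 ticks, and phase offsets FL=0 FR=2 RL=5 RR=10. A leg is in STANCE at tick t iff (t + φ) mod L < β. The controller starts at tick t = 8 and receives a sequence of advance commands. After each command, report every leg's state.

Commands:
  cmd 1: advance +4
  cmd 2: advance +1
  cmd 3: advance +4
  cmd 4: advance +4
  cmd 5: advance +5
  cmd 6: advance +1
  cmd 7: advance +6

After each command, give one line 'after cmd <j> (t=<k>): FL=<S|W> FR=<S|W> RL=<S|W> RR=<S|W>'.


after cmd 1 (t=12): FL=S FR=S RL=S RR=W
after cmd 2 (t=13): FL=S FR=S RL=S RR=W
after cmd 3 (t=17): FL=S FR=S RL=W RR=S
after cmd 4 (t=21): FL=W FR=W RL=S RR=S
after cmd 5 (t=26): FL=S FR=S RL=S RR=S
after cmd 6 (t=27): FL=S FR=S RL=S RR=S
after cmd 7 (t=33): FL=W FR=W RL=S RR=S

start t=8: FL=S FR=W RL=S RR=S
cmd 1: advance +4 → t=12, phase=(0,2,5,10) → FL=S FR=S RL=S RR=W
cmd 2: advance +1 → t=13, phase=(1,3,6,11) → FL=S FR=S RL=S RR=W
cmd 3: advance +4 → t=17, phase=(5,7,10,3) → FL=S FR=S RL=W RR=S
cmd 4: advance +4 → t=21, phase=(9,11,2,7) → FL=W FR=W RL=S RR=S
cmd 5: advance +5 → t=26, phase=(2,4,7,0) → FL=S FR=S RL=S RR=S
cmd 6: advance +1 → t=27, phase=(3,5,8,1) → FL=S FR=S RL=S RR=S
cmd 7: advance +6 → t=33, phase=(9,11,2,7) → FL=W FR=W RL=S RR=S


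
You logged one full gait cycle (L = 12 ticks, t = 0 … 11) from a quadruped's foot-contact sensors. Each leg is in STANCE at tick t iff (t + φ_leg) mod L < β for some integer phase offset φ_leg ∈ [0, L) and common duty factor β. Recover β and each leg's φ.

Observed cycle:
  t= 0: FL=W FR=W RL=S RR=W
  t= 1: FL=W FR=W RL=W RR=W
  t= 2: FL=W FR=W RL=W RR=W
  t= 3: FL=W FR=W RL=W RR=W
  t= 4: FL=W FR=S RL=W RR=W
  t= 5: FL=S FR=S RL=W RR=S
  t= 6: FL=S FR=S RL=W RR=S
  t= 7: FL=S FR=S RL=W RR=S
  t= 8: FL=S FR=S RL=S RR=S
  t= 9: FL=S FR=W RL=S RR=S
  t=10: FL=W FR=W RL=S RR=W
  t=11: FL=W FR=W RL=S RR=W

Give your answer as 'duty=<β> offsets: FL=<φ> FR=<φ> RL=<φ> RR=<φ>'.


duty β = stance ticks per leg = 5
FL: stance ticks = 5; W→S at t=5 → φ=7
FR: stance ticks = 5; W→S at t=4 → φ=8
RL: stance ticks = 5; W→S at t=8 → φ=4
RR: stance ticks = 5; W→S at t=5 → φ=7

duty=5 offsets: FL=7 FR=8 RL=4 RR=7


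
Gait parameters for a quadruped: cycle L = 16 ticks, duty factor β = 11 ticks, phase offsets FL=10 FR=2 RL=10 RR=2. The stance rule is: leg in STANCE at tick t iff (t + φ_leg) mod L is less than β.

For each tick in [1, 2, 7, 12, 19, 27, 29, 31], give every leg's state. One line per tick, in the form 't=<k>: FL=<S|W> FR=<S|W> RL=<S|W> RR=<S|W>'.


t=1: FL=W FR=S RL=W RR=S
t=2: FL=W FR=S RL=W RR=S
t=7: FL=S FR=S RL=S RR=S
t=12: FL=S FR=W RL=S RR=W
t=19: FL=W FR=S RL=W RR=S
t=27: FL=S FR=W RL=S RR=W
t=29: FL=S FR=W RL=S RR=W
t=31: FL=S FR=S RL=S RR=S

t=1: phase=(11,3,11,3) vs β=11 → FL=W FR=S RL=W RR=S
t=2: phase=(12,4,12,4) vs β=11 → FL=W FR=S RL=W RR=S
t=7: phase=(1,9,1,9) vs β=11 → FL=S FR=S RL=S RR=S
t=12: phase=(6,14,6,14) vs β=11 → FL=S FR=W RL=S RR=W
t=19: phase=(13,5,13,5) vs β=11 → FL=W FR=S RL=W RR=S
t=27: phase=(5,13,5,13) vs β=11 → FL=S FR=W RL=S RR=W
t=29: phase=(7,15,7,15) vs β=11 → FL=S FR=W RL=S RR=W
t=31: phase=(9,1,9,1) vs β=11 → FL=S FR=S RL=S RR=S


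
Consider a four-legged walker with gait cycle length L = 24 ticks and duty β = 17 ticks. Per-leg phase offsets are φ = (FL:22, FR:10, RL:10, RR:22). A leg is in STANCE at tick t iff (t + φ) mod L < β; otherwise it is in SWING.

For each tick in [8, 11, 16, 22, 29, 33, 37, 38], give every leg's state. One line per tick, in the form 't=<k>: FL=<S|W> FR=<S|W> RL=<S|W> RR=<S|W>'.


t=8: phase=(6,18,18,6) vs β=17 → FL=S FR=W RL=W RR=S
t=11: phase=(9,21,21,9) vs β=17 → FL=S FR=W RL=W RR=S
t=16: phase=(14,2,2,14) vs β=17 → FL=S FR=S RL=S RR=S
t=22: phase=(20,8,8,20) vs β=17 → FL=W FR=S RL=S RR=W
t=29: phase=(3,15,15,3) vs β=17 → FL=S FR=S RL=S RR=S
t=33: phase=(7,19,19,7) vs β=17 → FL=S FR=W RL=W RR=S
t=37: phase=(11,23,23,11) vs β=17 → FL=S FR=W RL=W RR=S
t=38: phase=(12,0,0,12) vs β=17 → FL=S FR=S RL=S RR=S

t=8: FL=S FR=W RL=W RR=S
t=11: FL=S FR=W RL=W RR=S
t=16: FL=S FR=S RL=S RR=S
t=22: FL=W FR=S RL=S RR=W
t=29: FL=S FR=S RL=S RR=S
t=33: FL=S FR=W RL=W RR=S
t=37: FL=S FR=W RL=W RR=S
t=38: FL=S FR=S RL=S RR=S


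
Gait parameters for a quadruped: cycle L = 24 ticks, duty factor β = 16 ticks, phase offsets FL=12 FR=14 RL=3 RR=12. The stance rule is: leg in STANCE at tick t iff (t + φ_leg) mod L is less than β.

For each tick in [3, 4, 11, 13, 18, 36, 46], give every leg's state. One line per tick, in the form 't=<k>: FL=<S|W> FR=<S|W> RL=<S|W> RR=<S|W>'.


t=3: phase=(15,17,6,15) vs β=16 → FL=S FR=W RL=S RR=S
t=4: phase=(16,18,7,16) vs β=16 → FL=W FR=W RL=S RR=W
t=11: phase=(23,1,14,23) vs β=16 → FL=W FR=S RL=S RR=W
t=13: phase=(1,3,16,1) vs β=16 → FL=S FR=S RL=W RR=S
t=18: phase=(6,8,21,6) vs β=16 → FL=S FR=S RL=W RR=S
t=36: phase=(0,2,15,0) vs β=16 → FL=S FR=S RL=S RR=S
t=46: phase=(10,12,1,10) vs β=16 → FL=S FR=S RL=S RR=S

t=3: FL=S FR=W RL=S RR=S
t=4: FL=W FR=W RL=S RR=W
t=11: FL=W FR=S RL=S RR=W
t=13: FL=S FR=S RL=W RR=S
t=18: FL=S FR=S RL=W RR=S
t=36: FL=S FR=S RL=S RR=S
t=46: FL=S FR=S RL=S RR=S


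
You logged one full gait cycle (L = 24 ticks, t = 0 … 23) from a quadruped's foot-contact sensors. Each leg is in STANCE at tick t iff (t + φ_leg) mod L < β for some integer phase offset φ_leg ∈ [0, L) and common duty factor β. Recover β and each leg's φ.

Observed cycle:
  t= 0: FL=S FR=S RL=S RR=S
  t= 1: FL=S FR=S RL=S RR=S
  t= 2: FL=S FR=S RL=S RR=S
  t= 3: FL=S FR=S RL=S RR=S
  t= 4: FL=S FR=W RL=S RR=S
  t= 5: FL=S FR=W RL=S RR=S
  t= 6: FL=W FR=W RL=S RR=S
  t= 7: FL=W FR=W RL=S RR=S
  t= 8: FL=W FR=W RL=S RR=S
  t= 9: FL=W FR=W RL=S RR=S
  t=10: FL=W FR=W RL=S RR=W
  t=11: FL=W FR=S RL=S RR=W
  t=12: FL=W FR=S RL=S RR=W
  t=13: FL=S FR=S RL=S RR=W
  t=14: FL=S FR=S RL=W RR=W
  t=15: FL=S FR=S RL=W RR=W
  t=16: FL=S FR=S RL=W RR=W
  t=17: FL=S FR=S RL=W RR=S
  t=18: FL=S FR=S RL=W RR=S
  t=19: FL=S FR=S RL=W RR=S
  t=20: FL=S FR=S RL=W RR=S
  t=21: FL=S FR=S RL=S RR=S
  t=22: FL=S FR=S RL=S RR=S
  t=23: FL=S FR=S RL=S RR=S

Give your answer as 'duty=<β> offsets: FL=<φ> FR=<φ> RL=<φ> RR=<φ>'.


duty=17 offsets: FL=11 FR=13 RL=3 RR=7

duty β = stance ticks per leg = 17
FL: stance ticks = 17; W→S at t=13 → φ=11
FR: stance ticks = 17; W→S at t=11 → φ=13
RL: stance ticks = 17; W→S at t=21 → φ=3
RR: stance ticks = 17; W→S at t=17 → φ=7


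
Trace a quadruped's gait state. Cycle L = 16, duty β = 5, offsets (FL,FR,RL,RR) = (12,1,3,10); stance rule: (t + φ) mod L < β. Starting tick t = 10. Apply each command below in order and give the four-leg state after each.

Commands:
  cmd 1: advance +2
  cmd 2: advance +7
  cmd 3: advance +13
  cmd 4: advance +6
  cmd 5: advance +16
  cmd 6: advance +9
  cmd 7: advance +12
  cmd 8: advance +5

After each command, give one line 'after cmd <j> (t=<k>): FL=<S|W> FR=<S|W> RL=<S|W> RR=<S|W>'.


start t=10: FL=W FR=W RL=W RR=S
cmd 1: advance +2 → t=12, phase=(8,13,15,6) → FL=W FR=W RL=W RR=W
cmd 2: advance +7 → t=19, phase=(15,4,6,13) → FL=W FR=S RL=W RR=W
cmd 3: advance +13 → t=32, phase=(12,1,3,10) → FL=W FR=S RL=S RR=W
cmd 4: advance +6 → t=38, phase=(2,7,9,0) → FL=S FR=W RL=W RR=S
cmd 5: advance +16 → t=54, phase=(2,7,9,0) → FL=S FR=W RL=W RR=S
cmd 6: advance +9 → t=63, phase=(11,0,2,9) → FL=W FR=S RL=S RR=W
cmd 7: advance +12 → t=75, phase=(7,12,14,5) → FL=W FR=W RL=W RR=W
cmd 8: advance +5 → t=80, phase=(12,1,3,10) → FL=W FR=S RL=S RR=W

after cmd 1 (t=12): FL=W FR=W RL=W RR=W
after cmd 2 (t=19): FL=W FR=S RL=W RR=W
after cmd 3 (t=32): FL=W FR=S RL=S RR=W
after cmd 4 (t=38): FL=S FR=W RL=W RR=S
after cmd 5 (t=54): FL=S FR=W RL=W RR=S
after cmd 6 (t=63): FL=W FR=S RL=S RR=W
after cmd 7 (t=75): FL=W FR=W RL=W RR=W
after cmd 8 (t=80): FL=W FR=S RL=S RR=W


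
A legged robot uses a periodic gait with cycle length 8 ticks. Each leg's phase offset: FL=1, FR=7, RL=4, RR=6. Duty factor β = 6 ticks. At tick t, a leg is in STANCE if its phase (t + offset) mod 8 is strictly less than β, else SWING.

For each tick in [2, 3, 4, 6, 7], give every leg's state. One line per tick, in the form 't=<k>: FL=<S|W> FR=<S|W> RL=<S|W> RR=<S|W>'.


t=2: phase=(3,1,6,0) vs β=6 → FL=S FR=S RL=W RR=S
t=3: phase=(4,2,7,1) vs β=6 → FL=S FR=S RL=W RR=S
t=4: phase=(5,3,0,2) vs β=6 → FL=S FR=S RL=S RR=S
t=6: phase=(7,5,2,4) vs β=6 → FL=W FR=S RL=S RR=S
t=7: phase=(0,6,3,5) vs β=6 → FL=S FR=W RL=S RR=S

t=2: FL=S FR=S RL=W RR=S
t=3: FL=S FR=S RL=W RR=S
t=4: FL=S FR=S RL=S RR=S
t=6: FL=W FR=S RL=S RR=S
t=7: FL=S FR=W RL=S RR=S


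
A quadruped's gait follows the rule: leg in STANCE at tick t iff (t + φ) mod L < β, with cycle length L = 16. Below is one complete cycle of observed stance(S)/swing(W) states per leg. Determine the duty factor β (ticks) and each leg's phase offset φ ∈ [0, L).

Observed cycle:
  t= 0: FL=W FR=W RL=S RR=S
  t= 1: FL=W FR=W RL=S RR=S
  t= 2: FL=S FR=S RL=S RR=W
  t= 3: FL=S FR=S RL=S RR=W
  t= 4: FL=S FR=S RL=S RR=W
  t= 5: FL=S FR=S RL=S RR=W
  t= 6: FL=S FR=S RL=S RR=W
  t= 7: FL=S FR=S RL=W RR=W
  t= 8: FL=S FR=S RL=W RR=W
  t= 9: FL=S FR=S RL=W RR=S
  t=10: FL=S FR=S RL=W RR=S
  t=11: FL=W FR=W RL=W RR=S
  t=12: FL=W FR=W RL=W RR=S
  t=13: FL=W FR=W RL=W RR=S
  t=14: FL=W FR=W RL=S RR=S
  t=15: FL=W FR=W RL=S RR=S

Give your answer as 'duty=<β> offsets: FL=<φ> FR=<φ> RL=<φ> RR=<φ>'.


duty=9 offsets: FL=14 FR=14 RL=2 RR=7

duty β = stance ticks per leg = 9
FL: stance ticks = 9; W→S at t=2 → φ=14
FR: stance ticks = 9; W→S at t=2 → φ=14
RL: stance ticks = 9; W→S at t=14 → φ=2
RR: stance ticks = 9; W→S at t=9 → φ=7


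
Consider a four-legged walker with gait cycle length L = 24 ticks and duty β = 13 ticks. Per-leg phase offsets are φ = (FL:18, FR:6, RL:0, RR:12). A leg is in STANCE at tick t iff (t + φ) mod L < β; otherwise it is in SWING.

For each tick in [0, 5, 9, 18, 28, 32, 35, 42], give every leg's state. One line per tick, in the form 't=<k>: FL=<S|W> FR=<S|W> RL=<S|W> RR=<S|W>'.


t=0: FL=W FR=S RL=S RR=S
t=5: FL=W FR=S RL=S RR=W
t=9: FL=S FR=W RL=S RR=W
t=18: FL=S FR=S RL=W RR=S
t=28: FL=W FR=S RL=S RR=W
t=32: FL=S FR=W RL=S RR=W
t=35: FL=S FR=W RL=S RR=W
t=42: FL=S FR=S RL=W RR=S

t=0: phase=(18,6,0,12) vs β=13 → FL=W FR=S RL=S RR=S
t=5: phase=(23,11,5,17) vs β=13 → FL=W FR=S RL=S RR=W
t=9: phase=(3,15,9,21) vs β=13 → FL=S FR=W RL=S RR=W
t=18: phase=(12,0,18,6) vs β=13 → FL=S FR=S RL=W RR=S
t=28: phase=(22,10,4,16) vs β=13 → FL=W FR=S RL=S RR=W
t=32: phase=(2,14,8,20) vs β=13 → FL=S FR=W RL=S RR=W
t=35: phase=(5,17,11,23) vs β=13 → FL=S FR=W RL=S RR=W
t=42: phase=(12,0,18,6) vs β=13 → FL=S FR=S RL=W RR=S


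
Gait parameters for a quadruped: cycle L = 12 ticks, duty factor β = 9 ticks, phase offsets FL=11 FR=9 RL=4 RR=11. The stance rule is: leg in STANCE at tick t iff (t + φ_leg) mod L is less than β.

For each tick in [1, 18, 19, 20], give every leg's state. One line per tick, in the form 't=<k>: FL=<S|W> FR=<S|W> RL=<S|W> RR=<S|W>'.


t=1: FL=S FR=W RL=S RR=S
t=18: FL=S FR=S RL=W RR=S
t=19: FL=S FR=S RL=W RR=S
t=20: FL=S FR=S RL=S RR=S

t=1: phase=(0,10,5,0) vs β=9 → FL=S FR=W RL=S RR=S
t=18: phase=(5,3,10,5) vs β=9 → FL=S FR=S RL=W RR=S
t=19: phase=(6,4,11,6) vs β=9 → FL=S FR=S RL=W RR=S
t=20: phase=(7,5,0,7) vs β=9 → FL=S FR=S RL=S RR=S


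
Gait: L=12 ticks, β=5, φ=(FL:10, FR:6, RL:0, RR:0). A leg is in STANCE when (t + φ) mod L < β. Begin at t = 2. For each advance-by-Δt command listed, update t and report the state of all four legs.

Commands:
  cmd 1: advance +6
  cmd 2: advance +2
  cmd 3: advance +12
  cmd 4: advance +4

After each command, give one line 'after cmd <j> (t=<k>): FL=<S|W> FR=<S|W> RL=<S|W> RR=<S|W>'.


after cmd 1 (t=8): FL=W FR=S RL=W RR=W
after cmd 2 (t=10): FL=W FR=S RL=W RR=W
after cmd 3 (t=22): FL=W FR=S RL=W RR=W
after cmd 4 (t=26): FL=S FR=W RL=S RR=S

start t=2: FL=S FR=W RL=S RR=S
cmd 1: advance +6 → t=8, phase=(6,2,8,8) → FL=W FR=S RL=W RR=W
cmd 2: advance +2 → t=10, phase=(8,4,10,10) → FL=W FR=S RL=W RR=W
cmd 3: advance +12 → t=22, phase=(8,4,10,10) → FL=W FR=S RL=W RR=W
cmd 4: advance +4 → t=26, phase=(0,8,2,2) → FL=S FR=W RL=S RR=S


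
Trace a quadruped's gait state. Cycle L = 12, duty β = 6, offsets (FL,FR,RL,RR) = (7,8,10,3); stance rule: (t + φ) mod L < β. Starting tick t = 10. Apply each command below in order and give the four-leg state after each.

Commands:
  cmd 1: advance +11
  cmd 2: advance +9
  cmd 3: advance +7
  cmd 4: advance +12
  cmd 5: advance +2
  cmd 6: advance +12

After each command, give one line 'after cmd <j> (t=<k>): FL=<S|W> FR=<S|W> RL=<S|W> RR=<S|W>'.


after cmd 1 (t=21): FL=S FR=S RL=W RR=S
after cmd 2 (t=30): FL=S FR=S RL=S RR=W
after cmd 3 (t=37): FL=W FR=W RL=W RR=S
after cmd 4 (t=49): FL=W FR=W RL=W RR=S
after cmd 5 (t=51): FL=W FR=W RL=S RR=W
after cmd 6 (t=63): FL=W FR=W RL=S RR=W

start t=10: FL=S FR=W RL=W RR=S
cmd 1: advance +11 → t=21, phase=(4,5,7,0) → FL=S FR=S RL=W RR=S
cmd 2: advance +9 → t=30, phase=(1,2,4,9) → FL=S FR=S RL=S RR=W
cmd 3: advance +7 → t=37, phase=(8,9,11,4) → FL=W FR=W RL=W RR=S
cmd 4: advance +12 → t=49, phase=(8,9,11,4) → FL=W FR=W RL=W RR=S
cmd 5: advance +2 → t=51, phase=(10,11,1,6) → FL=W FR=W RL=S RR=W
cmd 6: advance +12 → t=63, phase=(10,11,1,6) → FL=W FR=W RL=S RR=W


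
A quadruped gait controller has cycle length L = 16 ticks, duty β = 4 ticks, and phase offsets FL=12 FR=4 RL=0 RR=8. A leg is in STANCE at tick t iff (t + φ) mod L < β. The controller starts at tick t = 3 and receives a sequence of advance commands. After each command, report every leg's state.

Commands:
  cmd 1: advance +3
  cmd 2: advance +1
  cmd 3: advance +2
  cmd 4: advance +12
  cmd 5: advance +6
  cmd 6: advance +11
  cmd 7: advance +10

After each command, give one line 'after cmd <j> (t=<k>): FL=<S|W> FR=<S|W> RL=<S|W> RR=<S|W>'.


start t=3: FL=W FR=W RL=S RR=W
cmd 1: advance +3 → t=6, phase=(2,10,6,14) → FL=S FR=W RL=W RR=W
cmd 2: advance +1 → t=7, phase=(3,11,7,15) → FL=S FR=W RL=W RR=W
cmd 3: advance +2 → t=9, phase=(5,13,9,1) → FL=W FR=W RL=W RR=S
cmd 4: advance +12 → t=21, phase=(1,9,5,13) → FL=S FR=W RL=W RR=W
cmd 5: advance +6 → t=27, phase=(7,15,11,3) → FL=W FR=W RL=W RR=S
cmd 6: advance +11 → t=38, phase=(2,10,6,14) → FL=S FR=W RL=W RR=W
cmd 7: advance +10 → t=48, phase=(12,4,0,8) → FL=W FR=W RL=S RR=W

after cmd 1 (t=6): FL=S FR=W RL=W RR=W
after cmd 2 (t=7): FL=S FR=W RL=W RR=W
after cmd 3 (t=9): FL=W FR=W RL=W RR=S
after cmd 4 (t=21): FL=S FR=W RL=W RR=W
after cmd 5 (t=27): FL=W FR=W RL=W RR=S
after cmd 6 (t=38): FL=S FR=W RL=W RR=W
after cmd 7 (t=48): FL=W FR=W RL=S RR=W


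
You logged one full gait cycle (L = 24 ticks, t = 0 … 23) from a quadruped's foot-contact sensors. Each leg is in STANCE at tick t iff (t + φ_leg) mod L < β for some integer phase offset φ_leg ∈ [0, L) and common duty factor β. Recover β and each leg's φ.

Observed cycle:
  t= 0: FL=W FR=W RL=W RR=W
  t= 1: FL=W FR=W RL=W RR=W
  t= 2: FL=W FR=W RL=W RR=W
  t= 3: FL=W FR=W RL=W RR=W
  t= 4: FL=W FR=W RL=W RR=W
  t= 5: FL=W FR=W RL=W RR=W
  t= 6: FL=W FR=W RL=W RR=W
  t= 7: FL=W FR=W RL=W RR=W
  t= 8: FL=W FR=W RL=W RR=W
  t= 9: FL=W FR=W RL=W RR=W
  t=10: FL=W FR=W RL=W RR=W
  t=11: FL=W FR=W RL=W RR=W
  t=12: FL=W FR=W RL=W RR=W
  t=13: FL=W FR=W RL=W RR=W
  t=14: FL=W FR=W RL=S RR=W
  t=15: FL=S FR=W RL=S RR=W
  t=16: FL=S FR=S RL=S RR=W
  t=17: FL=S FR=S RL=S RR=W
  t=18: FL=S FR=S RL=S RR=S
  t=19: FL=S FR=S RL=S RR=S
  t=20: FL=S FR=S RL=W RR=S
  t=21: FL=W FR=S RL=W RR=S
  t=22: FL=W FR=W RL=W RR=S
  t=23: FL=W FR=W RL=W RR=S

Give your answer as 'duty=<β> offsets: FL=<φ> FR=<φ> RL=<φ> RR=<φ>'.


duty=6 offsets: FL=9 FR=8 RL=10 RR=6

duty β = stance ticks per leg = 6
FL: stance ticks = 6; W→S at t=15 → φ=9
FR: stance ticks = 6; W→S at t=16 → φ=8
RL: stance ticks = 6; W→S at t=14 → φ=10
RR: stance ticks = 6; W→S at t=18 → φ=6
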